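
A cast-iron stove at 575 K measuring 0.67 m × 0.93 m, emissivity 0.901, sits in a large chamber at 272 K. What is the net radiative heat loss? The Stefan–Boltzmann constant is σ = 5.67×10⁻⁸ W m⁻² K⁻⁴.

Q ≈ 3310 W

A = 0.67 × 0.93 = 0.623 m².
Q = εσA(T⁴ − T_s⁴). T⁴ − T_s⁴ = (575)⁴ − (272)⁴ = 1.09×10^11 − 5.47×10^9 = 1.04×10^11 K⁴.
Q = 0.901 × 5.67×10⁻⁸ × 0.623 × 1.04×10^11 = 3310 W.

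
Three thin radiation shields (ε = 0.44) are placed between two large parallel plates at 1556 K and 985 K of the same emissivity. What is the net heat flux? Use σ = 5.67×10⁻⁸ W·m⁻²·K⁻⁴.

q ≈ 19700 W/m²

Each of the 4 gaps contributes resistance (2/ε − 1) = 2/0.44 − 1 = 3.545; total = 14.18.
q = σ(T₁⁴ − T₂⁴) / 14.18 = 5.67×10⁻⁸ × 4.92×10^12 / 14.18 = 19700 W/m².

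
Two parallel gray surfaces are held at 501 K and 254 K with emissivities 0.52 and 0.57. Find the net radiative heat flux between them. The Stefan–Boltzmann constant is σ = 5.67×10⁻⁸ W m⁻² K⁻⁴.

For two large parallel gray plates, q = σ(T₁⁴ − T₂⁴) / (1/ε₁ + 1/ε₂ − 1).
1/ε₁ + 1/ε₂ − 1 = 1/0.52 + 1/0.57 − 1 = 2.677.
T₁⁴ − T₂⁴ = 6.30×10^10 − 4.16×10^9 = 5.88×10^10 K⁴.
q = 5.67×10⁻⁸ × 5.88×10^10 / 2.677 = 1250 W/m².

q ≈ 1250 W/m²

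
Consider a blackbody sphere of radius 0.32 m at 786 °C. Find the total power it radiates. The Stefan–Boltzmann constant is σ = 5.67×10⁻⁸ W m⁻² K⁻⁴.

A = 4πr² = 4π × (0.32)² = 1.29 m².
786 °C = 1059 K.
P = σAT⁴ = 5.67×10⁻⁸ × 1.29 × (1059)⁴ = 5.67×10⁻⁸ × 1.29 × 1.26×10^12.
P = 91800 W.

P ≈ 91800 W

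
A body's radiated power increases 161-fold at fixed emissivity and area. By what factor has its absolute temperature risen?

P ∝ T⁴ ⇒ T ∝ P^(1/4), so T scales by (161)^(1/4) = 3.56.

factor ≈ 3.56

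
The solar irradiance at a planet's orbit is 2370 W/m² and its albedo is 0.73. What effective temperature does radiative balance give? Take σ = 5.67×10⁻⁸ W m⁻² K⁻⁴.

T ≈ 230 K

Power absorbed = (1−a)S·πR²; power emitted = 4πR²σT⁴. Equating and cancelling πR²:
T = ((1−a)S / 4σ)^(1/4) = (640 / (4 × 5.67×10⁻⁸))^(1/4) = (2.82×10^9)^(1/4).
T = 230 K.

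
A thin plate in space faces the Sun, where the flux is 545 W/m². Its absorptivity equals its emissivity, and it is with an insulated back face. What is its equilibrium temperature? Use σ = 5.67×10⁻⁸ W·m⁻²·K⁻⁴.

Absorbed flux αS = emitted flux εσT⁴ (one radiating face); with α = ε, T = (S/σ)^(1/4).
T = (545 / 5.67×10⁻⁸)^(1/4) = (9.61×10^9)^(1/4).
T = 313 K.

T ≈ 313 K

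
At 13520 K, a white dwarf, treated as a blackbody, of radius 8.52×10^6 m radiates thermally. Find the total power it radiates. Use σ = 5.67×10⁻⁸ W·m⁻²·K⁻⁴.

P ≈ 1.73×10^24 W

A = 4πr² = 4π × (8.52×10^6)² = 9.12×10^14 m².
P = σAT⁴ = 5.67×10⁻⁸ × 9.12×10^14 × (13520)⁴ = 5.67×10⁻⁸ × 9.12×10^14 × 3.34×10^16.
P = 1.73×10^24 W.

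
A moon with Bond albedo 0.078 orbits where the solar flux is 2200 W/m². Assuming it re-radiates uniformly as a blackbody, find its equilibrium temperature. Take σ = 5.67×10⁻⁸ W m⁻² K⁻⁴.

Power absorbed = (1−a)S·πR²; power emitted = 4πR²σT⁴. Equating and cancelling πR²:
T = ((1−a)S / 4σ)^(1/4) = (2030 / (4 × 5.67×10⁻⁸))^(1/4) = (8.94×10^9)^(1/4).
T = 308 K.

T ≈ 308 K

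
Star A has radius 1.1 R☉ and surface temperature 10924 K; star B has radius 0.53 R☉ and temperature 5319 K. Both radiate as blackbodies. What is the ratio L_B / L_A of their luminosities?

L_B/L_A ≈ 0.0130

L = 4πR²σT⁴ ∝ R²T⁴, so L_B/L_A = (0.53/1.1)² × (5319/10924)⁴ = 0.232 × 0.0562 = 0.0130.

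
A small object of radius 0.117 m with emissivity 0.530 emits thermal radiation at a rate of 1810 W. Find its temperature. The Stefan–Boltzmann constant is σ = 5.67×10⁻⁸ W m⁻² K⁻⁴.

T ≈ 769 K

A = 4πr² = 4π × (0.117)² = 0.172 m².
From P = εσAT⁴, T = (P / εσA)^(1/4) = (1810 / (0.530 × 5.67×10⁻⁸ × 0.172))^(1/4).
T = (3.50×10^11)^(1/4) = 769 K.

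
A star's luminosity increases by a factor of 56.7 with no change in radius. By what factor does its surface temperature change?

P ∝ T⁴ ⇒ T ∝ P^(1/4), so T scales by (56.7)^(1/4) = 2.74.

factor ≈ 2.74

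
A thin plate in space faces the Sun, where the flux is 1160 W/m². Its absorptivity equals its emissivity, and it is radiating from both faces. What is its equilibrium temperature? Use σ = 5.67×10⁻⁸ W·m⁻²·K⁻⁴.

Absorbed flux αS = emitted flux 2εσT⁴ per unit area; with α = ε this gives T = (S/2σ)^(1/4).
T = (1160 / (2 × 5.67×10⁻⁸))^(1/4) = (1.02×10^10)^(1/4).
T = 318 K.

T ≈ 318 K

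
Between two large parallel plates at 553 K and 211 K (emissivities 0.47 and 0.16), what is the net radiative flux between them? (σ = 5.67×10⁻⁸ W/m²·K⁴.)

q ≈ 703 W/m²

For two large parallel gray plates, q = σ(T₁⁴ − T₂⁴) / (1/ε₁ + 1/ε₂ − 1).
1/ε₁ + 1/ε₂ − 1 = 1/0.47 + 1/0.16 − 1 = 7.378.
T₁⁴ − T₂⁴ = 9.35×10^10 − 1.98×10^9 = 9.15×10^10 K⁴.
q = 5.67×10⁻⁸ × 9.15×10^10 / 7.378 = 703 W/m².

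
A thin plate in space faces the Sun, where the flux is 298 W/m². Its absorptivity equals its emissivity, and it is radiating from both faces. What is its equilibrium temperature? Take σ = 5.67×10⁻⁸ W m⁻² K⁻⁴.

T ≈ 226 K

Absorbed flux αS = emitted flux 2εσT⁴ per unit area; with α = ε this gives T = (S/2σ)^(1/4).
T = (298 / (2 × 5.67×10⁻⁸))^(1/4) = (2.63×10^9)^(1/4).
T = 226 K.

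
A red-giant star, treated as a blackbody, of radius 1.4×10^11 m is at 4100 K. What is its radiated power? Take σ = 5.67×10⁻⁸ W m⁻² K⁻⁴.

P ≈ 3.95×10^30 W

A = 4πr² = 4π × (1.4×10^11)² = 2.46×10^23 m².
P = σAT⁴ = 5.67×10⁻⁸ × 2.46×10^23 × (4100)⁴ = 5.67×10⁻⁸ × 2.46×10^23 × 2.83×10^14.
P = 3.95×10^30 W.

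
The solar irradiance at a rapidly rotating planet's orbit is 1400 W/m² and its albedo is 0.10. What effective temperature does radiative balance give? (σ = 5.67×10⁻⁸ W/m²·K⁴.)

Power absorbed = (1−a)S·πR²; power emitted = 4πR²σT⁴. Equating and cancelling πR²:
T = ((1−a)S / 4σ)^(1/4) = (1260 / (4 × 5.67×10⁻⁸))^(1/4) = (5.56×10^9)^(1/4).
T = 273 K.

T ≈ 273 K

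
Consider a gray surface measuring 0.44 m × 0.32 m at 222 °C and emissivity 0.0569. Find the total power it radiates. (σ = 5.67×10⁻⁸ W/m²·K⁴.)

A = 0.44 × 0.32 = 0.141 m².
222 °C = 495 K.
Stefan–Boltzmann: P = εσAT⁴ = 0.0569 × 5.67×10⁻⁸ × 0.141 × (495)⁴ = 0.0569 × 5.67×10⁻⁸ × 0.141 × 6.00×10^10.
P = 27.3 W.

P ≈ 27.3 W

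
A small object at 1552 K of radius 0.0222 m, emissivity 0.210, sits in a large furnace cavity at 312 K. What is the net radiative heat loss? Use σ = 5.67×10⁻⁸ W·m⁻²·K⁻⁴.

A = 4πr² = 4π × (0.0222)² = 6.19×10^-3 m².
Q = εσA(T⁴ − T_s⁴). T⁴ − T_s⁴ = (1552)⁴ − (312)⁴ = 5.80×10^12 − 9.48×10^9 = 5.79×10^12 K⁴.
Q = 0.210 × 5.67×10⁻⁸ × 6.19×10^-3 × 5.79×10^12 = 427 W.

Q ≈ 427 W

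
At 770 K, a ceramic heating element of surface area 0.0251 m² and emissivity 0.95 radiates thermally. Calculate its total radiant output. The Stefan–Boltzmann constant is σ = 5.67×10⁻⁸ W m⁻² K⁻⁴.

P = εσAT⁴ = 0.95 × 5.67×10⁻⁸ × 0.0251 × (770)⁴ = 0.95 × 5.67×10⁻⁸ × 0.0251 × 3.52×10^11.
P = 475 W.

P ≈ 475 W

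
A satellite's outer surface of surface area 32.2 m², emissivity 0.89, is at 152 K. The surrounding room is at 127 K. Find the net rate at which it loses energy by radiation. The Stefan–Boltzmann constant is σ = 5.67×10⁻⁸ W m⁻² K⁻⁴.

Q = εσA(T⁴ − T_s⁴). T⁴ − T_s⁴ = (152)⁴ − (127)⁴ = 5.34×10^8 − 2.60×10^8 = 2.74×10^8 K⁴.
Q = 0.89 × 5.67×10⁻⁸ × 32.2 × 2.74×10^8 = 445 W.

Q ≈ 445 W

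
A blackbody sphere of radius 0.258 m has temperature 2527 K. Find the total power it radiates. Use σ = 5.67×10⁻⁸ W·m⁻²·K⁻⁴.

A = 4πr² = 4π × (0.258)² = 0.836 m².
P = σAT⁴ = 5.67×10⁻⁸ × 0.836 × (2527)⁴ = 5.67×10⁻⁸ × 0.836 × 4.08×10^13.
P = 1.93×10^6 W.

P ≈ 1.93×10^6 W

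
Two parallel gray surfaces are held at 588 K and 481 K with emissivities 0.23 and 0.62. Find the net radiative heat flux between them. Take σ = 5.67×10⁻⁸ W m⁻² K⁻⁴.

q ≈ 754 W/m²

For two large parallel gray plates, q = σ(T₁⁴ − T₂⁴) / (1/ε₁ + 1/ε₂ − 1).
1/ε₁ + 1/ε₂ − 1 = 1/0.23 + 1/0.62 − 1 = 4.961.
T₁⁴ − T₂⁴ = 1.20×10^11 − 5.35×10^10 = 6.60×10^10 K⁴.
q = 5.67×10⁻⁸ × 6.60×10^10 / 4.961 = 754 W/m².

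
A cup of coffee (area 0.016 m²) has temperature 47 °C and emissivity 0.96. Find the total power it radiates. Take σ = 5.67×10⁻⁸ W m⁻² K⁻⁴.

P ≈ 9.13 W

47 °C = 320 K.
Stefan–Boltzmann: P = εσAT⁴ = 0.96 × 5.67×10⁻⁸ × 0.0160 × (320)⁴ = 0.96 × 5.67×10⁻⁸ × 0.0160 × 1.05×10^10.
P = 9.13 W.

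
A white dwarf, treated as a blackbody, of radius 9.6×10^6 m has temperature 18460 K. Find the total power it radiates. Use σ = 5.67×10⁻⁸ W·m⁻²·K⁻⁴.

A = 4πr² = 4π × (9.6×10^6)² = 1.16×10^15 m².
P = σAT⁴ = 5.67×10⁻⁸ × 1.16×10^15 × (18460)⁴ = 5.67×10⁻⁸ × 1.16×10^15 × 1.16×10^17.
P = 7.63×10^24 W.

P ≈ 7.63×10^24 W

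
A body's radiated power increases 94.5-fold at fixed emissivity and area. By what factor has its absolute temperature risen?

factor ≈ 3.12

P ∝ T⁴ ⇒ T ∝ P^(1/4), so T scales by (94.5)^(1/4) = 3.12.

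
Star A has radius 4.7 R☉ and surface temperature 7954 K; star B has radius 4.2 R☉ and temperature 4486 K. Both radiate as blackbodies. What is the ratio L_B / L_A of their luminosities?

L = 4πR²σT⁴ ∝ R²T⁴, so L_B/L_A = (4.2/4.7)² × (4486/7954)⁴ = 0.799 × 0.101 = 0.0808.

L_B/L_A ≈ 0.0808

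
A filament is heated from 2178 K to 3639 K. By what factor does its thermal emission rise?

P ∝ T⁴, so the ratio is (3639/2178)⁴ = (1.671)⁴ = 7.79.

ratio ≈ 7.79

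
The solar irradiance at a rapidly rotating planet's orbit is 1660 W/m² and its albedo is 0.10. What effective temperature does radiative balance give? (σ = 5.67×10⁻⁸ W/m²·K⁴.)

T ≈ 285 K

Power absorbed = (1−a)S·πR²; power emitted = 4πR²σT⁴. Equating and cancelling πR²:
T = ((1−a)S / 4σ)^(1/4) = (1490 / (4 × 5.67×10⁻⁸))^(1/4) = (6.59×10^9)^(1/4).
T = 285 K.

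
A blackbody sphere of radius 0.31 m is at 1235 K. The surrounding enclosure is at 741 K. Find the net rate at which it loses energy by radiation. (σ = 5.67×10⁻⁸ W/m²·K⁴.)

A = 4πr² = 4π × (0.31)² = 1.21 m².
Q = σA(T⁴ − T_s⁴). T⁴ − T_s⁴ = (1235)⁴ − (741)⁴ = 2.33×10^12 − 3.01×10^11 = 2.02×10^12 K⁴.
Q = 5.67×10⁻⁸ × 1.21 × 2.02×10^12 = 1.39×10^5 W.

Q ≈ 1.39×10^5 W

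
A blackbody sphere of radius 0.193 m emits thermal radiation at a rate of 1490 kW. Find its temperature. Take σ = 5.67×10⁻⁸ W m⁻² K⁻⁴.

A = 4πr² = 4π × (0.193)² = 0.468 m².
From P = σAT⁴, T = (P / σA)^(1/4) = (1.49×10^6 / (5.67×10⁻⁸ × 0.468))^(1/4).
T = (5.61×10^13)^(1/4) = 2740 K.

T ≈ 2740 K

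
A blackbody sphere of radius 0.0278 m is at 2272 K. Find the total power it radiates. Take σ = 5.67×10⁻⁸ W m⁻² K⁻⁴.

A = 4πr² = 4π × (0.0278)² = 9.71×10^-3 m².
P = σAT⁴ = 5.67×10⁻⁸ × 9.71×10^-3 × (2272)⁴ = 5.67×10⁻⁸ × 9.71×10^-3 × 2.66×10^13.
P = 14700 W.

P ≈ 14700 W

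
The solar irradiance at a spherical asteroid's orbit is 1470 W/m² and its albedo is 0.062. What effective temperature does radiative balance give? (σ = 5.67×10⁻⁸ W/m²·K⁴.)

T ≈ 279 K

Power absorbed = (1−a)S·πR²; power emitted = 4πR²σT⁴. Equating and cancelling πR²:
T = ((1−a)S / 4σ)^(1/4) = (1380 / (4 × 5.67×10⁻⁸))^(1/4) = (6.08×10^9)^(1/4).
T = 279 K.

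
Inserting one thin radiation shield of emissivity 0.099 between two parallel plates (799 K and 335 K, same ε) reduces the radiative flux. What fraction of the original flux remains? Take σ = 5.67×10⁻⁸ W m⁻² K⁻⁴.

With N identical shields there are N+1 = 2 gaps in series, each with the same radiative resistance, so the flux falls to 1/(N+1) of its unshielded value.

ratio ≈ 0.500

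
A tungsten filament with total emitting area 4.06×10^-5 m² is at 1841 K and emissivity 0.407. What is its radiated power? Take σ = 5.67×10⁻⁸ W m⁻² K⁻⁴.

Stefan–Boltzmann: P = εσAT⁴ = 0.407 × 5.67×10⁻⁸ × 4.06×10^-5 × (1841)⁴ = 0.407 × 5.67×10⁻⁸ × 4.06×10^-5 × 1.15×10^13.
P = 10.8 W.

P ≈ 10.8 W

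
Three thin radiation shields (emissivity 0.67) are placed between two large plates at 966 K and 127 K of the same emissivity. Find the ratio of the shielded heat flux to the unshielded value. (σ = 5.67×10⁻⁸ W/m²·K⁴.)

With N identical shields there are N+1 = 4 gaps in series, each with the same radiative resistance, so the flux falls to 1/(N+1) of its unshielded value.

ratio ≈ 0.250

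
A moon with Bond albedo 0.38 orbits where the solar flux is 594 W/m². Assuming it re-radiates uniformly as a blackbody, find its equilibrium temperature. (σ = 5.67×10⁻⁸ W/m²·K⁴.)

Power absorbed = (1−a)S·πR²; power emitted = 4πR²σT⁴. Equating and cancelling πR²:
T = ((1−a)S / 4σ)^(1/4) = (368 / (4 × 5.67×10⁻⁸))^(1/4) = (1.62×10^9)^(1/4).
T = 201 K.

T ≈ 201 K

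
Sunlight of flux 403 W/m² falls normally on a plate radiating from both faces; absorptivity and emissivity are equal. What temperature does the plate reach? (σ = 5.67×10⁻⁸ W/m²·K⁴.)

Absorbed flux αS = emitted flux 2εσT⁴ per unit area; with α = ε this gives T = (S/2σ)^(1/4).
T = (403 / (2 × 5.67×10⁻⁸))^(1/4) = (3.55×10^9)^(1/4).
T = 244 K.

T ≈ 244 K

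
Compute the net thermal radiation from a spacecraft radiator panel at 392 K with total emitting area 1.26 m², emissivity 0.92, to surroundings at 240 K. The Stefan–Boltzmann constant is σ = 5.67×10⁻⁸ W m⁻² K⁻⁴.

Q = εσA(T⁴ − T_s⁴). T⁴ − T_s⁴ = (392)⁴ − (240)⁴ = 2.36×10^10 − 3.32×10^9 = 2.03×10^10 K⁴.
Q = 0.92 × 5.67×10⁻⁸ × 1.26 × 2.03×10^10 = 1330 W.

Q ≈ 1330 W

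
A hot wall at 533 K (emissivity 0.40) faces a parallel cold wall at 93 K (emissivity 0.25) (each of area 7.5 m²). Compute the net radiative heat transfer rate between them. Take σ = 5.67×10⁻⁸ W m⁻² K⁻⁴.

Q ≈ 6230 W

For two large parallel gray plates, q = σ(T₁⁴ − T₂⁴) / (1/ε₁ + 1/ε₂ − 1).
1/ε₁ + 1/ε₂ − 1 = 1/0.40 + 1/0.25 − 1 = 5.500.
T₁⁴ − T₂⁴ = 8.07×10^10 − 7.48×10^7 = 8.06×10^10 K⁴.
q = 5.67×10⁻⁸ × 8.06×10^10 / 5.500 = 831 W/m².
Q = q·A = 831 × 7.5 = 6230 W.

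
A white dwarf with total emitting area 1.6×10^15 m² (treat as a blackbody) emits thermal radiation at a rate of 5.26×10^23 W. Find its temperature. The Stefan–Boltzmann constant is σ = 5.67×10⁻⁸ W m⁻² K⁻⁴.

From P = σAT⁴, T = (P / σA)^(1/4) = (5.26×10^23 / (5.67×10⁻⁸ × 1.60×10^15))^(1/4).
T = (5.80×10^15)^(1/4) = 8730 K.

T ≈ 8730 K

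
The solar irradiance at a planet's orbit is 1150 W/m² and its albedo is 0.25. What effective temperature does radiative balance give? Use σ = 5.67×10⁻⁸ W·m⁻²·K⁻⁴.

T ≈ 248 K

Power absorbed = (1−a)S·πR²; power emitted = 4πR²σT⁴. Equating and cancelling πR²:
T = ((1−a)S / 4σ)^(1/4) = (862 / (4 × 5.67×10⁻⁸))^(1/4) = (3.80×10^9)^(1/4).
T = 248 K.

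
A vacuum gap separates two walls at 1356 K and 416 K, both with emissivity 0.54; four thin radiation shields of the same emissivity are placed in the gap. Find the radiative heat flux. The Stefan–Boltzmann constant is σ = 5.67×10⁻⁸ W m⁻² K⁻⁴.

Each of the 5 gaps contributes resistance (2/ε − 1) = 2/0.54 − 1 = 2.704; total = 13.52.
q = σ(T₁⁴ − T₂⁴) / 13.52 = 5.67×10⁻⁸ × 3.35×10^12 / 13.52 = 14100 W/m².

q ≈ 14100 W/m²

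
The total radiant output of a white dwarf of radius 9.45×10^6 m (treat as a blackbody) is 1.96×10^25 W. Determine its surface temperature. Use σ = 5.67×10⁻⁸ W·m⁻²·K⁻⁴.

A = 4πr² = 4π × (9.45×10^6)² = 1.12×10^15 m².
From P = σAT⁴, T = (P / σA)^(1/4) = (1.96×10^25 / (5.67×10⁻⁸ × 1.12×10^15))^(1/4).
T = (3.08×10^17)^(1/4) = 23600 K.

T ≈ 23600 K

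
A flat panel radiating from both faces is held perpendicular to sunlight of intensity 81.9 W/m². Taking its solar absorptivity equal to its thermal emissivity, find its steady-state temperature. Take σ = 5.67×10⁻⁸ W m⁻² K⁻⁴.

T ≈ 164 K

Absorbed flux αS = emitted flux 2εσT⁴ per unit area; with α = ε this gives T = (S/2σ)^(1/4).
T = (81.9 / (2 × 5.67×10⁻⁸))^(1/4) = (7.22×10^8)^(1/4).
T = 164 K.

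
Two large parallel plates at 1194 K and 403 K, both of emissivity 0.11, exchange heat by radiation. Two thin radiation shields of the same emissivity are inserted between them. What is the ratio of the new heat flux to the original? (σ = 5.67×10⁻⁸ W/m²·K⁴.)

With N identical shields there are N+1 = 3 gaps in series, each with the same radiative resistance, so the flux falls to 1/(N+1) of its unshielded value.

ratio ≈ 0.333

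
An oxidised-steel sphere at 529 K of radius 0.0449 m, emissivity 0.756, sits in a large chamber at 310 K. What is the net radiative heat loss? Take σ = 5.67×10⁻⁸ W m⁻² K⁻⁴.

Q ≈ 75.0 W

A = 4πr² = 4π × (0.0449)² = 0.0253 m².
Q = εσA(T⁴ − T_s⁴). T⁴ − T_s⁴ = (529)⁴ − (310)⁴ = 7.83×10^10 − 9.24×10^9 = 6.91×10^10 K⁴.
Q = 0.756 × 5.67×10⁻⁸ × 0.0253 × 6.91×10^10 = 75.0 W.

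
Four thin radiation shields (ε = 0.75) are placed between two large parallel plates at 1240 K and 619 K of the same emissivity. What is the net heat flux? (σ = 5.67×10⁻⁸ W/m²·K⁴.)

q ≈ 15100 W/m²

Each of the 5 gaps contributes resistance (2/ε − 1) = 2/0.75 − 1 = 1.667; total = 8.333.
q = σ(T₁⁴ − T₂⁴) / 8.333 = 5.67×10⁻⁸ × 2.22×10^12 / 8.333 = 15100 W/m².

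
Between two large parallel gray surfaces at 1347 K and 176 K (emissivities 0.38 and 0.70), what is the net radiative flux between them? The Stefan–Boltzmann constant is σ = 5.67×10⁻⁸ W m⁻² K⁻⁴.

For two large parallel gray plates, q = σ(T₁⁴ − T₂⁴) / (1/ε₁ + 1/ε₂ − 1).
1/ε₁ + 1/ε₂ − 1 = 1/0.38 + 1/0.70 − 1 = 3.060.
T₁⁴ − T₂⁴ = 3.29×10^12 − 9.60×10^8 = 3.29×10^12 K⁴.
q = 5.67×10⁻⁸ × 3.29×10^12 / 3.060 = 61000 W/m².

q ≈ 61000 W/m²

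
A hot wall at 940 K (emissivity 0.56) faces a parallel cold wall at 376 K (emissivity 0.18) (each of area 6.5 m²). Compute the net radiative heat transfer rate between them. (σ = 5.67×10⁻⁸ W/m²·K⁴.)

Q ≈ 44200 W

For two large parallel gray plates, q = σ(T₁⁴ − T₂⁴) / (1/ε₁ + 1/ε₂ − 1).
1/ε₁ + 1/ε₂ − 1 = 1/0.56 + 1/0.18 − 1 = 6.341.
T₁⁴ − T₂⁴ = 7.81×10^11 − 2.00×10^10 = 7.61×10^11 K⁴.
q = 5.67×10⁻⁸ × 7.61×10^11 / 6.341 = 6800 W/m².
Q = q·A = 6800 × 6.5 = 44200 W.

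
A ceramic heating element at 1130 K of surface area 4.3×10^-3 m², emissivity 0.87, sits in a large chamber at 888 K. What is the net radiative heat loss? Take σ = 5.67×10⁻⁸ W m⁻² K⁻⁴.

Q = εσA(T⁴ − T_s⁴). T⁴ − T_s⁴ = (1130)⁴ − (888)⁴ = 1.63×10^12 − 6.22×10^11 = 1.01×10^12 K⁴.
Q = 0.87 × 5.67×10⁻⁸ × 4.30×10^-3 × 1.01×10^12 = 214 W.

Q ≈ 214 W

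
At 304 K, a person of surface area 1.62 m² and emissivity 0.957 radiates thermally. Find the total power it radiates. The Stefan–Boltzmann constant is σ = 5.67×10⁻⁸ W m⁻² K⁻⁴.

P ≈ 751 W

P = εσAT⁴ = 0.957 × 5.67×10⁻⁸ × 1.62 × (304)⁴ = 0.957 × 5.67×10⁻⁸ × 1.62 × 8.54×10^9.
P = 751 W.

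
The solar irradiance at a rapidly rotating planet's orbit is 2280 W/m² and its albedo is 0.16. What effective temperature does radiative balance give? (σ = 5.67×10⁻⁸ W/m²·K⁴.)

Power absorbed = (1−a)S·πR²; power emitted = 4πR²σT⁴. Equating and cancelling πR²:
T = ((1−a)S / 4σ)^(1/4) = (1920 / (4 × 5.67×10⁻⁸))^(1/4) = (8.44×10^9)^(1/4).
T = 303 K.

T ≈ 303 K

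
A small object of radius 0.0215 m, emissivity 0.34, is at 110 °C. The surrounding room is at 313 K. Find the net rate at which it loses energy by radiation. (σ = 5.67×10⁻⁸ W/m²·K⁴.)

A = 4πr² = 4π × (0.0215)² = 5.81×10^-3 m².
Convert: 110 °C = 383 K.
Q = εσA(T⁴ − T_s⁴). T⁴ − T_s⁴ = (383)⁴ − (313)⁴ = 2.15×10^10 − 9.60×10^9 = 1.19×10^10 K⁴.
Q = 0.34 × 5.67×10⁻⁸ × 5.81×10^-3 × 1.19×10^10 = 1.33 W.

Q ≈ 1.33 W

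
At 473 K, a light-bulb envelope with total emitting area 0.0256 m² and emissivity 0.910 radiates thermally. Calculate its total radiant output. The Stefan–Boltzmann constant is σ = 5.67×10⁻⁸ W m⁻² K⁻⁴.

P = εσAT⁴ = 0.910 × 5.67×10⁻⁸ × 0.0256 × (473)⁴ = 0.910 × 5.67×10⁻⁸ × 0.0256 × 5.01×10^10.
P = 66.1 W.

P ≈ 66.1 W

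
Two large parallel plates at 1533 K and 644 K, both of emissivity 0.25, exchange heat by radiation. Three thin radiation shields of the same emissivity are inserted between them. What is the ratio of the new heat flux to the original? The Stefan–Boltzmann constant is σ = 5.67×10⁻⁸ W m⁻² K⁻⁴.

With N identical shields there are N+1 = 4 gaps in series, each with the same radiative resistance, so the flux falls to 1/(N+1) of its unshielded value.

ratio ≈ 0.250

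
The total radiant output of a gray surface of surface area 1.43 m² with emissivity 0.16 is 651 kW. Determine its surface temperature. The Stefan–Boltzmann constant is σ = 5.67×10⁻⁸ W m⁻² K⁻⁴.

T ≈ 2660 K

From P = εσAT⁴, T = (P / εσA)^(1/4) = (6.51×10^5 / (0.16 × 5.67×10⁻⁸ × 1.43))^(1/4).
T = (5.02×10^13)^(1/4) = 2660 K.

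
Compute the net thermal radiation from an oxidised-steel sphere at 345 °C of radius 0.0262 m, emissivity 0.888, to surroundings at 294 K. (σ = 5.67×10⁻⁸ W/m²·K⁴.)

A = 4πr² = 4π × (0.0262)² = 8.63×10^-3 m².
Convert: 345 °C = 618 K.
Q = εσA(T⁴ − T_s⁴). T⁴ − T_s⁴ = (618)⁴ − (294)⁴ = 1.46×10^11 − 7.47×10^9 = 1.38×10^11 K⁴.
Q = 0.888 × 5.67×10⁻⁸ × 8.63×10^-3 × 1.38×10^11 = 60.1 W.

Q ≈ 60.1 W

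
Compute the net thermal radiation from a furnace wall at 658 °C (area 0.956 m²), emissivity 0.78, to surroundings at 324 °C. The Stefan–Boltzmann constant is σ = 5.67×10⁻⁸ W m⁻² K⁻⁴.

Q ≈ 26400 W

Convert: 658 °C = 931 K; 324 °C = 597 K.
Q = εσA(T⁴ − T_s⁴). T⁴ − T_s⁴ = (931)⁴ − (597)⁴ = 7.51×10^11 − 1.27×10^11 = 6.24×10^11 K⁴.
Q = 0.78 × 5.67×10⁻⁸ × 0.956 × 6.24×10^11 = 26400 W.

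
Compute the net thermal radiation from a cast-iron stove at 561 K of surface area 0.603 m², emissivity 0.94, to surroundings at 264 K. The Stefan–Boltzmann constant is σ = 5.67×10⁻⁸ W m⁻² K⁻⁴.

Q = εσA(T⁴ − T_s⁴). T⁴ − T_s⁴ = (561)⁴ − (264)⁴ = 9.90×10^10 − 4.86×10^9 = 9.42×10^10 K⁴.
Q = 0.94 × 5.67×10⁻⁸ × 0.603 × 9.42×10^10 = 3030 W.

Q ≈ 3030 W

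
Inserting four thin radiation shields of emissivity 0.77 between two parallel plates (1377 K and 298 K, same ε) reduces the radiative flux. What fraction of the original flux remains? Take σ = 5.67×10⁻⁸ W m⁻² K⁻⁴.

With N identical shields there are N+1 = 5 gaps in series, each with the same radiative resistance, so the flux falls to 1/(N+1) of its unshielded value.

ratio ≈ 0.200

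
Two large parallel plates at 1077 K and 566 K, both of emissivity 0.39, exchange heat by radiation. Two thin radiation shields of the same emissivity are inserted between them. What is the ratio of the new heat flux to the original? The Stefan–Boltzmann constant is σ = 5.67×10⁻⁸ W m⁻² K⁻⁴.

ratio ≈ 0.333

With N identical shields there are N+1 = 3 gaps in series, each with the same radiative resistance, so the flux falls to 1/(N+1) of its unshielded value.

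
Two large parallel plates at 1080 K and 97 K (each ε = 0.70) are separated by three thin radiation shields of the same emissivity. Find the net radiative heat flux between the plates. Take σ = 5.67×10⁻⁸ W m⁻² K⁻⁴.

q ≈ 10400 W/m²

Each of the 4 gaps contributes resistance (2/ε − 1) = 2/0.70 − 1 = 1.857; total = 7.429.
q = σ(T₁⁴ − T₂⁴) / 7.429 = 5.67×10⁻⁸ × 1.36×10^12 / 7.429 = 10400 W/m².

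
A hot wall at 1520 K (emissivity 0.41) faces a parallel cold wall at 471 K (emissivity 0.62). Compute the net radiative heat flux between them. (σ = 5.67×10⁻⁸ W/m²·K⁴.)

q ≈ 98300 W/m²

For two large parallel gray plates, q = σ(T₁⁴ − T₂⁴) / (1/ε₁ + 1/ε₂ − 1).
1/ε₁ + 1/ε₂ − 1 = 1/0.41 + 1/0.62 − 1 = 3.052.
T₁⁴ − T₂⁴ = 5.34×10^12 − 4.92×10^10 = 5.29×10^12 K⁴.
q = 5.67×10⁻⁸ × 5.29×10^12 / 3.052 = 98300 W/m².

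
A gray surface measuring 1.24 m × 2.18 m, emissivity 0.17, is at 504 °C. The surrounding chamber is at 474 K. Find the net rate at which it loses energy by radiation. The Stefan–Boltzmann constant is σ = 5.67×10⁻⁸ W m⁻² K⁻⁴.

Q ≈ 8180 W

A = 1.24 × 2.18 = 2.70 m².
Convert: 504 °C = 777 K.
Q = εσA(T⁴ − T_s⁴). T⁴ − T_s⁴ = (777)⁴ − (474)⁴ = 3.64×10^11 − 5.05×10^10 = 3.14×10^11 K⁴.
Q = 0.17 × 5.67×10⁻⁸ × 2.70 × 3.14×10^11 = 8180 W.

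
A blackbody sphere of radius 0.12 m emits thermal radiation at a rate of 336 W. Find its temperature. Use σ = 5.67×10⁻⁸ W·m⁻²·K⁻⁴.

A = 4πr² = 4π × (0.12)² = 0.181 m².
From P = σAT⁴, T = (P / σA)^(1/4) = (336 / (5.67×10⁻⁸ × 0.181))^(1/4).
T = (3.27×10^10)^(1/4) = 425 K.

T ≈ 425 K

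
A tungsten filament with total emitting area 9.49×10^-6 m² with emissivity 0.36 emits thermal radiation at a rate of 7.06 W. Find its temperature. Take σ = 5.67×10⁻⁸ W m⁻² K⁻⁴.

T ≈ 2460 K

From P = εσAT⁴, T = (P / εσA)^(1/4) = (7.06 / (0.36 × 5.67×10⁻⁸ × 9.49×10^-6))^(1/4).
T = (3.64×10^13)^(1/4) = 2460 K.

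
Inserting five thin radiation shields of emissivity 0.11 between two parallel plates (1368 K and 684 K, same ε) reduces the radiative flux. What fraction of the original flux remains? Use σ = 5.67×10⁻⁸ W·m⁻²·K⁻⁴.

ratio ≈ 0.167

With N identical shields there are N+1 = 6 gaps in series, each with the same radiative resistance, so the flux falls to 1/(N+1) of its unshielded value.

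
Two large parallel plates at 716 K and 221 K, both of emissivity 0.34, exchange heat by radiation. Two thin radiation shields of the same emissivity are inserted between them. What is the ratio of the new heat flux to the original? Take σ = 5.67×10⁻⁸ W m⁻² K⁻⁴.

With N identical shields there are N+1 = 3 gaps in series, each with the same radiative resistance, so the flux falls to 1/(N+1) of its unshielded value.

ratio ≈ 0.333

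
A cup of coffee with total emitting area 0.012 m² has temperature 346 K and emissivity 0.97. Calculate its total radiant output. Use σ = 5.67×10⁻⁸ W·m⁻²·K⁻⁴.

P ≈ 9.46 W

P = εσAT⁴ = 0.97 × 5.67×10⁻⁸ × 0.0120 × (346)⁴ = 0.97 × 5.67×10⁻⁸ × 0.0120 × 1.43×10^10.
P = 9.46 W.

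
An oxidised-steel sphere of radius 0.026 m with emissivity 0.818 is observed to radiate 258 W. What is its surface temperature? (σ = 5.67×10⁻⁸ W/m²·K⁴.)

T ≈ 900 K

A = 4πr² = 4π × (0.026)² = 8.49×10^-3 m².
From P = εσAT⁴, T = (P / εσA)^(1/4) = (258 / (0.818 × 5.67×10⁻⁸ × 8.49×10^-3))^(1/4).
T = (6.55×10^11)^(1/4) = 900 K.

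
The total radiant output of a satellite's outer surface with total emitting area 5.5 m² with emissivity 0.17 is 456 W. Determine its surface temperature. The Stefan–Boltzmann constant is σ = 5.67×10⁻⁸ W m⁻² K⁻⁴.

From P = εσAT⁴, T = (P / εσA)^(1/4) = (456 / (0.17 × 5.67×10⁻⁸ × 5.50))^(1/4).
T = (8.60×10^9)^(1/4) = 305 K.

T ≈ 305 K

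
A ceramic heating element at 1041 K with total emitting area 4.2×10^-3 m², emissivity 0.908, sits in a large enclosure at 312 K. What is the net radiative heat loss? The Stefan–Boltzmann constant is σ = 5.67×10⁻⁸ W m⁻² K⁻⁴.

Q = εσA(T⁴ − T_s⁴). T⁴ − T_s⁴ = (1041)⁴ − (312)⁴ = 1.17×10^12 − 9.48×10^9 = 1.16×10^12 K⁴.
Q = 0.908 × 5.67×10⁻⁸ × 4.20×10^-3 × 1.16×10^12 = 252 W.

Q ≈ 252 W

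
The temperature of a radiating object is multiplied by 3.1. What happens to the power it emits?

factor ≈ 92.4

P ∝ T⁴, so the power scales as (3.1)⁴ = 92.4.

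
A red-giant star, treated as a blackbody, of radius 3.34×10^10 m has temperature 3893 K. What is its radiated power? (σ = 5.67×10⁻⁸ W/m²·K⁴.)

P ≈ 1.83×10^29 W

A = 4πr² = 4π × (3.34×10^10)² = 1.40×10^22 m².
P = σAT⁴ = 5.67×10⁻⁸ × 1.40×10^22 × (3893)⁴ = 5.67×10⁻⁸ × 1.40×10^22 × 2.30×10^14.
P = 1.83×10^29 W.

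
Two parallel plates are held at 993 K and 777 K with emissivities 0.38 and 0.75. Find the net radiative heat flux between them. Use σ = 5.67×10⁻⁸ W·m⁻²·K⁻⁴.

For two large parallel gray plates, q = σ(T₁⁴ − T₂⁴) / (1/ε₁ + 1/ε₂ − 1).
1/ε₁ + 1/ε₂ − 1 = 1/0.38 + 1/0.75 − 1 = 2.965.
T₁⁴ − T₂⁴ = 9.72×10^11 − 3.64×10^11 = 6.08×10^11 K⁴.
q = 5.67×10⁻⁸ × 6.08×10^11 / 2.965 = 11600 W/m².

q ≈ 11600 W/m²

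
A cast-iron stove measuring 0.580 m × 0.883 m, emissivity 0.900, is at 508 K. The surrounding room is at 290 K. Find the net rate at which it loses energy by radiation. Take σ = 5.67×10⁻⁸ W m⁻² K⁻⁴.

Q ≈ 1560 W

A = 0.580 × 0.883 = 0.512 m².
Q = εσA(T⁴ − T_s⁴). T⁴ − T_s⁴ = (508)⁴ − (290)⁴ = 6.66×10^10 − 7.07×10^9 = 5.95×10^10 K⁴.
Q = 0.900 × 5.67×10⁻⁸ × 0.512 × 5.95×10^10 = 1560 W.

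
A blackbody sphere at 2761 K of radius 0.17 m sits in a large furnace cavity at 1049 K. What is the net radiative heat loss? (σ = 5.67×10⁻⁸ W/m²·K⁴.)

A = 4πr² = 4π × (0.17)² = 0.363 m².
Q = σA(T⁴ − T_s⁴). T⁴ − T_s⁴ = (2761)⁴ − (1049)⁴ = 5.81×10^13 − 1.21×10^12 = 5.69×10^13 K⁴.
Q = 5.67×10⁻⁸ × 0.363 × 5.69×10^13 = 1.17×10^6 W.

Q ≈ 1.17×10^6 W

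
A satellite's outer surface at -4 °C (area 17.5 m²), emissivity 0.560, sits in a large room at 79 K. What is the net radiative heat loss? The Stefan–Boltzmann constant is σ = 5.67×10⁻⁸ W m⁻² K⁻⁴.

Q ≈ 2890 W

Convert: -4 °C = 269 K.
Q = εσA(T⁴ − T_s⁴). T⁴ − T_s⁴ = (269)⁴ − (79)⁴ = 5.24×10^9 − 3.90×10^7 = 5.20×10^9 K⁴.
Q = 0.560 × 5.67×10⁻⁸ × 17.5 × 5.20×10^9 = 2890 W.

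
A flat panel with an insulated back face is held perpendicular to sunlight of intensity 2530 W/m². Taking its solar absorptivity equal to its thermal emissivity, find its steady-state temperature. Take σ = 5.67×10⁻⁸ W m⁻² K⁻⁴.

Absorbed flux αS = emitted flux εσT⁴ (one radiating face); with α = ε, T = (S/σ)^(1/4).
T = (2530 / 5.67×10⁻⁸)^(1/4) = (4.46×10^10)^(1/4).
T = 460 K.

T ≈ 460 K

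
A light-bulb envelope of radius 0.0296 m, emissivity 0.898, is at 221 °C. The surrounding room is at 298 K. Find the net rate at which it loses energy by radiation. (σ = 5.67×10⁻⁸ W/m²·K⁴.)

Q ≈ 29.0 W

A = 4πr² = 4π × (0.0296)² = 0.0110 m².
Convert: 221 °C = 494 K.
Q = εσA(T⁴ − T_s⁴). T⁴ − T_s⁴ = (494)⁴ − (298)⁴ = 5.96×10^10 − 7.89×10^9 = 5.17×10^10 K⁴.
Q = 0.898 × 5.67×10⁻⁸ × 0.0110 × 5.17×10^10 = 29.0 W.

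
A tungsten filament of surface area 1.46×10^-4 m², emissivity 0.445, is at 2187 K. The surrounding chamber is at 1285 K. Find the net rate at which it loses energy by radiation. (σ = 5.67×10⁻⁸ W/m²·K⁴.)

Q ≈ 74.2 W

Q = εσA(T⁴ − T_s⁴). T⁴ − T_s⁴ = (2187)⁴ − (1285)⁴ = 2.29×10^13 − 2.73×10^12 = 2.02×10^13 K⁴.
Q = 0.445 × 5.67×10⁻⁸ × 1.46×10^-4 × 2.02×10^13 = 74.2 W.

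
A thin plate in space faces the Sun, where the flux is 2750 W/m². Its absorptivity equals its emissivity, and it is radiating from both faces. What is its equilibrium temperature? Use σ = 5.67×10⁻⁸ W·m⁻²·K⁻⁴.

Absorbed flux αS = emitted flux 2εσT⁴ per unit area; with α = ε this gives T = (S/2σ)^(1/4).
T = (2750 / (2 × 5.67×10⁻⁸))^(1/4) = (2.43×10^10)^(1/4).
T = 395 K.

T ≈ 395 K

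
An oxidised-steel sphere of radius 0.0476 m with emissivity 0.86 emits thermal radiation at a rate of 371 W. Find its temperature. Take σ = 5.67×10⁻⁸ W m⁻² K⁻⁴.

T ≈ 719 K

A = 4πr² = 4π × (0.0476)² = 0.0285 m².
From P = εσAT⁴, T = (P / εσA)^(1/4) = (371 / (0.86 × 5.67×10⁻⁸ × 0.0285))^(1/4).
T = (2.67×10^11)^(1/4) = 719 K.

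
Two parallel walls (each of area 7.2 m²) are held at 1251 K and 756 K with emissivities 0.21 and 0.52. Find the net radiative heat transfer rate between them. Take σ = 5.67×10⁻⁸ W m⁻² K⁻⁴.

Q ≈ 1.52×10^5 W

For two large parallel gray plates, q = σ(T₁⁴ − T₂⁴) / (1/ε₁ + 1/ε₂ − 1).
1/ε₁ + 1/ε₂ − 1 = 1/0.21 + 1/0.52 − 1 = 5.685.
T₁⁴ − T₂⁴ = 2.45×10^12 − 3.27×10^11 = 2.12×10^12 K⁴.
q = 5.67×10⁻⁸ × 2.12×10^12 / 5.685 = 21200 W/m².
Q = q·A = 21200 × 7.2 = 1.52×10^5 W.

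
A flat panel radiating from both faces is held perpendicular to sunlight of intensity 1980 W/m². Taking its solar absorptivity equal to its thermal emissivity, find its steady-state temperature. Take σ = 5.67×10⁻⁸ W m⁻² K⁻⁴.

Absorbed flux αS = emitted flux 2εσT⁴ per unit area; with α = ε this gives T = (S/2σ)^(1/4).
T = (1980 / (2 × 5.67×10⁻⁸))^(1/4) = (1.75×10^10)^(1/4).
T = 364 K.

T ≈ 364 K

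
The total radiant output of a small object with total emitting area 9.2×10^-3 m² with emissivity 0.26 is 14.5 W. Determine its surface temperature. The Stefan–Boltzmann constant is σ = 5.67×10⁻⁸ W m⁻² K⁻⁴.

From P = εσAT⁴, T = (P / εσA)^(1/4) = (14.5 / (0.26 × 5.67×10⁻⁸ × 9.20×10^-3))^(1/4).
T = (1.07×10^11)^(1/4) = 572 K.

T ≈ 572 K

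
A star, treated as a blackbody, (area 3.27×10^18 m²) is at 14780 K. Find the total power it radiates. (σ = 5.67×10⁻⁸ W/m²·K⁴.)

P ≈ 8.85×10^27 W

P = σAT⁴ = 5.67×10⁻⁸ × 3.27×10^18 × (14780)⁴ = 5.67×10⁻⁸ × 3.27×10^18 × 4.77×10^16.
P = 8.85×10^27 W.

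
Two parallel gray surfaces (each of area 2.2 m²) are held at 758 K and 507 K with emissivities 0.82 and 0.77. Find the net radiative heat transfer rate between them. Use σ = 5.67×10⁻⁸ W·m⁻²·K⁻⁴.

For two large parallel gray plates, q = σ(T₁⁴ − T₂⁴) / (1/ε₁ + 1/ε₂ − 1).
1/ε₁ + 1/ε₂ − 1 = 1/0.82 + 1/0.77 − 1 = 1.518.
T₁⁴ − T₂⁴ = 3.30×10^11 − 6.61×10^10 = 2.64×10^11 K⁴.
q = 5.67×10⁻⁸ × 2.64×10^11 / 1.518 = 9860 W/m².
Q = q·A = 9860 × 2.2 = 21700 W.

Q ≈ 21700 W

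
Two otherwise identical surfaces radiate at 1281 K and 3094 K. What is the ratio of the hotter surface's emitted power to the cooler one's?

P ∝ T⁴, so the ratio is (3094/1281)⁴ = (2.415)⁴ = 34.0.

ratio ≈ 34.0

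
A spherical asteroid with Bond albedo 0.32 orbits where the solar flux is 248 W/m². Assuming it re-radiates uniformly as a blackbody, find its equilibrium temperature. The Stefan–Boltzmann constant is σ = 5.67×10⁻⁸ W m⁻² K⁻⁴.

Power absorbed = (1−a)S·πR²; power emitted = 4πR²σT⁴. Equating and cancelling πR²:
T = ((1−a)S / 4σ)^(1/4) = (169 / (4 × 5.67×10⁻⁸))^(1/4) = (7.44×10^8)^(1/4).
T = 165 K.

T ≈ 165 K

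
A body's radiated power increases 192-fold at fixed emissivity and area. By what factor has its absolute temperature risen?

P ∝ T⁴ ⇒ T ∝ P^(1/4), so T scales by (192)^(1/4) = 3.72.

factor ≈ 3.72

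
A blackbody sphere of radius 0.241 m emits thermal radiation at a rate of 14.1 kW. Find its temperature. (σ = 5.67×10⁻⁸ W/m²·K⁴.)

T ≈ 764 K

A = 4πr² = 4π × (0.241)² = 0.730 m².
From P = σAT⁴, T = (P / σA)^(1/4) = (14100 / (5.67×10⁻⁸ × 0.730))^(1/4).
T = (3.41×10^11)^(1/4) = 764 K.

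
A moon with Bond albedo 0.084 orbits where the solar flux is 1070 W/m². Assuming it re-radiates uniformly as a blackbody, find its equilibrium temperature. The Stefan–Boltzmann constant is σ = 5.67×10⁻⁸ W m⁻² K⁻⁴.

T ≈ 256 K

Power absorbed = (1−a)S·πR²; power emitted = 4πR²σT⁴. Equating and cancelling πR²:
T = ((1−a)S / 4σ)^(1/4) = (980 / (4 × 5.67×10⁻⁸))^(1/4) = (4.32×10^9)^(1/4).
T = 256 K.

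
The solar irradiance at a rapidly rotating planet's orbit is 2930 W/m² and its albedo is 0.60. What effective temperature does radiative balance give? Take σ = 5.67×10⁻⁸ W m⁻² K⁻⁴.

T ≈ 268 K

Power absorbed = (1−a)S·πR²; power emitted = 4πR²σT⁴. Equating and cancelling πR²:
T = ((1−a)S / 4σ)^(1/4) = (1170 / (4 × 5.67×10⁻⁸))^(1/4) = (5.17×10^9)^(1/4).
T = 268 K.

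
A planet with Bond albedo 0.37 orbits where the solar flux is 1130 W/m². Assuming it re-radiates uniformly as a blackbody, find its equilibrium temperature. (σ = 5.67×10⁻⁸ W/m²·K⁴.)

T ≈ 237 K

Power absorbed = (1−a)S·πR²; power emitted = 4πR²σT⁴. Equating and cancelling πR²:
T = ((1−a)S / 4σ)^(1/4) = (712 / (4 × 5.67×10⁻⁸))^(1/4) = (3.14×10^9)^(1/4).
T = 237 K.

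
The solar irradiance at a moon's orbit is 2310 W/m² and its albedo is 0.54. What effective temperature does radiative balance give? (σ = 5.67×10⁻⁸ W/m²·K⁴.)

Power absorbed = (1−a)S·πR²; power emitted = 4πR²σT⁴. Equating and cancelling πR²:
T = ((1−a)S / 4σ)^(1/4) = (1060 / (4 × 5.67×10⁻⁸))^(1/4) = (4.69×10^9)^(1/4).
T = 262 K.

T ≈ 262 K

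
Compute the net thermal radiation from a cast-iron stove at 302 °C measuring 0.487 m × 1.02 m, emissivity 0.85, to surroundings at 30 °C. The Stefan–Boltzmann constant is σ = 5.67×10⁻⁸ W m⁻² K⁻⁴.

Q ≈ 2420 W

A = 0.487 × 1.02 = 0.497 m².
Convert: 302 °C = 575 K; 30 °C = 303 K.
Q = εσA(T⁴ − T_s⁴). T⁴ − T_s⁴ = (575)⁴ − (303)⁴ = 1.09×10^11 − 8.43×10^9 = 1.01×10^11 K⁴.
Q = 0.85 × 5.67×10⁻⁸ × 0.497 × 1.01×10^11 = 2420 W.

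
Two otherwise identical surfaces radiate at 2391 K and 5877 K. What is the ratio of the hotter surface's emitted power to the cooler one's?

ratio ≈ 36.5

P ∝ T⁴, so the ratio is (5877/2391)⁴ = (2.458)⁴ = 36.5.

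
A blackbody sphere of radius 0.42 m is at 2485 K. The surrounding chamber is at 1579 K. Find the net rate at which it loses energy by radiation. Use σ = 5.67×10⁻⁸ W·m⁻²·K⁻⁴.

Q ≈ 4.01×10^6 W

A = 4πr² = 4π × (0.42)² = 2.22 m².
Q = σA(T⁴ − T_s⁴). T⁴ − T_s⁴ = (2485)⁴ − (1579)⁴ = 3.81×10^13 − 6.22×10^12 = 3.19×10^13 K⁴.
Q = 5.67×10⁻⁸ × 2.22 × 3.19×10^13 = 4.01×10^6 W.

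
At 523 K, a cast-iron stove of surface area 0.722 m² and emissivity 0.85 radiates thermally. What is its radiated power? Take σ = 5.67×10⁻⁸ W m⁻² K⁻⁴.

P ≈ 2600 W

Stefan–Boltzmann: P = εσAT⁴ = 0.85 × 5.67×10⁻⁸ × 0.722 × (523)⁴ = 0.85 × 5.67×10⁻⁸ × 0.722 × 7.48×10^10.
P = 2600 W.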